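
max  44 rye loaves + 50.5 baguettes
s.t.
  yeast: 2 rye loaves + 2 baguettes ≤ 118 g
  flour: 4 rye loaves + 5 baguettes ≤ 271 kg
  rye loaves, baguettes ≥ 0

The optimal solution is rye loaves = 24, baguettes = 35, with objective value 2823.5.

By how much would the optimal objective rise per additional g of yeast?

At the optimum: yeast uses 118 of 118 (binding); flour uses 271 of 271 (binding).
From A_Bᵀ y = c: 2·y_yeast + 4·y_flour = 44; 2·y_yeast + 5·y_flour = 50.5.
Solving: y_yeast = 9, y_flour = 6.5.
Shadow price of yeast = 9.

9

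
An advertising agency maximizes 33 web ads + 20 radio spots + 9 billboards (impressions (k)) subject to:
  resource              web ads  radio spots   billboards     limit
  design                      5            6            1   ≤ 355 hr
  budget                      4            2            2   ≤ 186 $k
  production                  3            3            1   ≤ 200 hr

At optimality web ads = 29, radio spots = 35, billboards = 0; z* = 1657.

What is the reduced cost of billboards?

-6

At the optimum: design uses 355 of 355 (binding); budget uses 186 of 186 (binding); production uses 192 of 200 (slack = 8).
Slack constraints have shadow price 0 (complementary slackness).
The binding rows give the dual system: 5·y_design + 4·y_budget = 33 and 6·y_design + 2·y_budget = 20.
→ y_design = 1 and y_budget = 7.
Reduced cost of billboards: c₃ − yᵀa₃ = 9 − (1·1 + 7·2) = 9 − 15 = -6.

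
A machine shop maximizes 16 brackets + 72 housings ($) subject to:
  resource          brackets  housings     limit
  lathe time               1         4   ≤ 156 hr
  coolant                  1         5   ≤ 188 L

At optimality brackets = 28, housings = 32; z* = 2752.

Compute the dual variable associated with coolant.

8

Check each constraint at x*: lathe time 156/156 (tight); coolant 188/188 (tight).
From A_Bᵀ y = c: 1·y_lathe time + 1·y_coolant = 16; 4·y_lathe time + 5·y_coolant = 72.
This yields shadow prices y_lathe time = 8, y_coolant = 8.
Shadow price of coolant = 8.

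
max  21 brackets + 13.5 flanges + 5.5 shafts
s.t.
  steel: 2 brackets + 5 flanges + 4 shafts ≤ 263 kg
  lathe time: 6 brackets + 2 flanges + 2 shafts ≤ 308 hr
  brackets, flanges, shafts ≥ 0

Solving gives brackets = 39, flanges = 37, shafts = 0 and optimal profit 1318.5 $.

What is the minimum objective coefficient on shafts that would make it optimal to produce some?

At the optimum: steel uses 263 of 263 (binding); lathe time uses 308 of 308 (binding).
Dual feasibility on the basic columns requires 2·y_steel + 6·y_lathe time = 21, 5·y_steel + 2·y_lathe time = 13.5.
→ y_steel = 1.5 and y_lathe time = 3.
shafts enters the basis when its profit ≥ yᵀa₃ = 1.5·4 + 3·2 = 12.

12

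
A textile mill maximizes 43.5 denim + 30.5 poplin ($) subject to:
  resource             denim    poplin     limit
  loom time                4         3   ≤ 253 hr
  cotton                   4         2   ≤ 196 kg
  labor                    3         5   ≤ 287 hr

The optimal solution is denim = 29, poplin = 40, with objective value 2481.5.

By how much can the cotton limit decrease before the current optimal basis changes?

Binding constraints: cotton, labor. The basis is B = [[4,2],[3,5]] with det 14.
Per unit decrease in cotton, x* moves by d = (-0.3571, 0.2143).
The basis stays optimal until denim reaches 0; allowable decrease = 81.2 kg.

81.2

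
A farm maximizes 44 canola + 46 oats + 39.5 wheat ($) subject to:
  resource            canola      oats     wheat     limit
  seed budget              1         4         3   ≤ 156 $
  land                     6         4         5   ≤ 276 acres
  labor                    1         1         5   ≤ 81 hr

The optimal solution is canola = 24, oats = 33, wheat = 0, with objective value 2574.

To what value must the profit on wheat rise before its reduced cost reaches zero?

47.5

Check each constraint at x*: seed budget 156/156 (tight); land 276/276 (tight); labor 57/81 (slack 24).
Since labor is not tight, its dual is 0.
From A_Bᵀ y = c: 1·y_seed budget + 6·y_land = 44; 4·y_seed budget + 4·y_land = 46.
This yields shadow prices y_seed budget = 5, y_land = 6.5.
wheat enters the basis when its profit ≥ yᵀa₃ = 5·3 + 6.5·5 = 47.5.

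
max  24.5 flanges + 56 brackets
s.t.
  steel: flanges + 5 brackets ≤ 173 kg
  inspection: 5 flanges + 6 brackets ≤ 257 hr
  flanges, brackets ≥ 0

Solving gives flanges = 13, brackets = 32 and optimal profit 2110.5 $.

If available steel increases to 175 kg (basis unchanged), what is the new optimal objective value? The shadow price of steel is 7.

2124.5

Δb = 2, so new z* = 2110.5 + (7)·(2) = 2110.5 + 14 = 2124.5.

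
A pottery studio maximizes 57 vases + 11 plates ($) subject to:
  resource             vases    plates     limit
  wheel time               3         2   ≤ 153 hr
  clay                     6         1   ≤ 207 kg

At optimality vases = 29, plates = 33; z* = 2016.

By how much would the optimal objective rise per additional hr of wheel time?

1

Check each constraint at x*: wheel time 153/153 (tight); clay 207/207 (tight).
From A_Bᵀ y = c: 3·y_wheel time + 6·y_clay = 57; 2·y_wheel time + 1·y_clay = 11.
→ y_wheel time = 1 and y_clay = 9.
Shadow price of wheel time = 1.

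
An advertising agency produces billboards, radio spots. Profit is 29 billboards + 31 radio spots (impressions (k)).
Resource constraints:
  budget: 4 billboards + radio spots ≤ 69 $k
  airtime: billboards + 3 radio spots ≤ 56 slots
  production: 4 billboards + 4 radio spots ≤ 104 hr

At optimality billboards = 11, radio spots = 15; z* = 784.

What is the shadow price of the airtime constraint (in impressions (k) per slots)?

1

Check each constraint at x*: budget 59/69 (slack 10); airtime 56/56 (tight); production 104/104 (tight).
Since budget is not tight, its dual is 0.
From A_Bᵀ y = c: 1·y_airtime + 4·y_production = 29; 3·y_airtime + 4·y_production = 31.
This yields shadow prices y_airtime = 1, y_production = 7.
Shadow price of airtime = 1.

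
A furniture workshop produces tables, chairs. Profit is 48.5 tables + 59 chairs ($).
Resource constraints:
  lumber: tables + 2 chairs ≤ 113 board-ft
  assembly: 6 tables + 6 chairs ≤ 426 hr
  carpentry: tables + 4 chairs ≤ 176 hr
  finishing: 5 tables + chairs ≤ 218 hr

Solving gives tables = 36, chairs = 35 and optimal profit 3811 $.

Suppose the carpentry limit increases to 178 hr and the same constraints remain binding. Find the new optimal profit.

3818

Check each constraint at x*: lumber 106/113 (slack 7); assembly 426/426 (tight); carpentry 176/176 (tight); finishing 215/218 (slack 3).
Since lumber, finishing are not tight, their duals are 0.
From A_Bᵀ y = c: 6·y_assembly + 1·y_carpentry = 48.5; 6·y_assembly + 4·y_carpentry = 59.
→ y_assembly = 7.5 and y_carpentry = 3.5.
Δz = y_carpentry·Δb = 3.5 × (2) = 7, so new z* = 3811 + 7 = 3818.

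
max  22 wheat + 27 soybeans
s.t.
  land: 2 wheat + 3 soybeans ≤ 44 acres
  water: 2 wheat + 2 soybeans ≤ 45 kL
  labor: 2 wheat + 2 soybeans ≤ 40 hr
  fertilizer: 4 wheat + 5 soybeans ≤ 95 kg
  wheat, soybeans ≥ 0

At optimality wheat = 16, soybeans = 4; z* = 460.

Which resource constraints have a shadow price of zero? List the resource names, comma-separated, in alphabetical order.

land: 44/44 (binding)
water: 40/45 (slack 5)
labor: 40/40 (binding)
fertilizer: 84/95 (slack 11)
By complementary slackness, a constraint with positive slack has shadow price 0 → fertilizer, water.

fertilizer, water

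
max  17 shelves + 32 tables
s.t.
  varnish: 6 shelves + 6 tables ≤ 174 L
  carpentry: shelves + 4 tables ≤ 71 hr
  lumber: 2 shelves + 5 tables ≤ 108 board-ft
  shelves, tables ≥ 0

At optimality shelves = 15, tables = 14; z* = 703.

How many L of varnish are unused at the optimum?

0

varnish used = 6·15 + 6·14 = 174; slack = 174 − 174 = 0.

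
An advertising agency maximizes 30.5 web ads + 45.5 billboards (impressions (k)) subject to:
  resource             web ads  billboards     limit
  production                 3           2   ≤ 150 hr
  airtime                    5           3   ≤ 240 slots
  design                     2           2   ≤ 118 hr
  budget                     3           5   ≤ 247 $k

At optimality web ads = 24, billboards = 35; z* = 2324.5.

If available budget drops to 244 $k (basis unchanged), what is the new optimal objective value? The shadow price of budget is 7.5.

2302

Δb = -3, so new z* = 2324.5 + (7.5)·(-3) = 2324.5 − 22.5 = 2302.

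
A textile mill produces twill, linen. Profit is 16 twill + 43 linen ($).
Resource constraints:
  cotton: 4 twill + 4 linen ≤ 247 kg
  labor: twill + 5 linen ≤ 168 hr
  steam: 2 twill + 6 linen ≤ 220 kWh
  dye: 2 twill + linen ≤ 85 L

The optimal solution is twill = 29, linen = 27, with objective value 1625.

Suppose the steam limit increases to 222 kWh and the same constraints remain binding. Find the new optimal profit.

1639

At the optimum: cotton uses 224 of 247 (slack = 23); labor uses 164 of 168 (slack = 4); steam uses 220 of 220 (binding); dye uses 85 of 85 (binding).
Since cotton, labor are not tight, their duals are 0.
From A_Bᵀ y = c: 2·y_steam + 2·y_dye = 16; 6·y_steam + 1·y_dye = 43.
This yields shadow prices y_steam = 7, y_dye = 1.
Δz = y_steam·Δb = 7 × (2) = 14, so new z* = 1625 + 14 = 1639.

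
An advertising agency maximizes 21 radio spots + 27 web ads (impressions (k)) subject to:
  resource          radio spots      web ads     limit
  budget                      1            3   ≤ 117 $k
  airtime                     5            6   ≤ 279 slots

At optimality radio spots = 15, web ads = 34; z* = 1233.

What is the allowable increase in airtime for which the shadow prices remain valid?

Binding constraints: budget, airtime. The basis is B = [[1,3],[5,6]] with det -9.
Per unit increase in airtime, x* moves by d = (0.3333, -0.1111).
The basis stays optimal until web ads reaches 0; allowable increase = 306 slots.

306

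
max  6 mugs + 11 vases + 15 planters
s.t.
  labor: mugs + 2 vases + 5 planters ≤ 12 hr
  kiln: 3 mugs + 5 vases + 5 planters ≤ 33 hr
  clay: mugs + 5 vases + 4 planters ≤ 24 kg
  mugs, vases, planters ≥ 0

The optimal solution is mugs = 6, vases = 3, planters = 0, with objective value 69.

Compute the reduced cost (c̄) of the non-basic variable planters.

Binding: labor and kiln. Non-binding: clay (3 unused).
Since clay is not tight, its dual is 0.
Dual feasibility on the basic columns requires 1·y_labor + 3·y_kiln = 6, 2·y_labor + 5·y_kiln = 11.
→ y_labor = 3 and y_kiln = 1.
Reduced cost of planters: c₃ − yᵀa₃ = 15 − (3·5 + 1·5) = 15 − 20 = -5.

-5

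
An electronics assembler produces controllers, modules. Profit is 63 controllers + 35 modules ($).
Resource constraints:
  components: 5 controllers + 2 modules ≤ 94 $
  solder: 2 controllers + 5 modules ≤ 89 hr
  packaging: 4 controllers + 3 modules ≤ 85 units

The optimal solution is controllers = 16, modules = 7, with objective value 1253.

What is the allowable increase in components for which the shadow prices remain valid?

Binding constraints: components, packaging. The basis is B = [[5,2],[4,3]] with det 7.
Per unit increase in components, x* moves by d = (0.4286, -0.5714).
The basis stays optimal until modules reaches 0; allowable increase = 12.25 $.

12.25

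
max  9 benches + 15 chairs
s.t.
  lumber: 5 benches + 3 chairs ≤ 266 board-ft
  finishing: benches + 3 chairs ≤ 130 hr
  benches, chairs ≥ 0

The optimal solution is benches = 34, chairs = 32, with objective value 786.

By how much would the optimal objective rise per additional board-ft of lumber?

Both lumber and finishing are binding at x*.
Dual feasibility on the basic columns requires 5·y_lumber + 1·y_finishing = 9, 3·y_lumber + 3·y_finishing = 15.
Solving: y_lumber = 1, y_finishing = 4.
Shadow price of lumber = 1.

1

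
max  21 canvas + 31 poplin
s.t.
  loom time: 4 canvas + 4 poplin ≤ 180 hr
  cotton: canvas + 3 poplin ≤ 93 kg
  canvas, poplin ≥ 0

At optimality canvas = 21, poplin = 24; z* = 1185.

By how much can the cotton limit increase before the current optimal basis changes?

Binding constraints: loom time, cotton. The basis is B = [[4,4],[1,3]] with det 8.
Per unit increase in cotton, x* moves by d = (-0.5, 0.5).
The basis stays optimal until canvas reaches 0; allowable increase = 42 kg.

42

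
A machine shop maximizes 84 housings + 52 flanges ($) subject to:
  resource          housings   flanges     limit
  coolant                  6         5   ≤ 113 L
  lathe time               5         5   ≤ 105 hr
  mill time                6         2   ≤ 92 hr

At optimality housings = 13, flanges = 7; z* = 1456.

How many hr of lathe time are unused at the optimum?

5

lathe time used = 5·13 + 5·7 = 100; slack = 105 − 100 = 5.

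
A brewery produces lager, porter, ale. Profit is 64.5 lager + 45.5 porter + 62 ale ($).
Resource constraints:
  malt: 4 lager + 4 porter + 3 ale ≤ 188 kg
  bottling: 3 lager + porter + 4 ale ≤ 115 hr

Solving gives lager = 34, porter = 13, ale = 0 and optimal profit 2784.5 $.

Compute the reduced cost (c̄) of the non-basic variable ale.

Both malt and bottling are binding at x*.
From A_Bᵀ y = c: 4·y_malt + 3·y_bottling = 64.5; 4·y_malt + 1·y_bottling = 45.5.
Solving: y_malt = 9, y_bottling = 9.5.
Reduced cost of ale: c₃ − yᵀa₃ = 62 − (9·3 + 9.5·4) = 62 − 65 = -3.

-3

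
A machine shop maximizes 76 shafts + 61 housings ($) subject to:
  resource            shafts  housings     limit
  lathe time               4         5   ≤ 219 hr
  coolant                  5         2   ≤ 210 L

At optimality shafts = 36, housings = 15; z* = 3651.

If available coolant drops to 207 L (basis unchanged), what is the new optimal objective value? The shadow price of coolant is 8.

Δb = -3, so new z* = 3651 + (8)·(-3) = 3651 − 24 = 3627.

3627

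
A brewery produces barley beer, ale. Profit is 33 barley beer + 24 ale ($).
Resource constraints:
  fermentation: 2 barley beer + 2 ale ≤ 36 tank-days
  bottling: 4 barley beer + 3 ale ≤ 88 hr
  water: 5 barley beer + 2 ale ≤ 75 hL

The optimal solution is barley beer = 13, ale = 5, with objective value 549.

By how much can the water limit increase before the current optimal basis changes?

15

Binding constraints: fermentation, water. The basis is B = [[2,2],[5,2]] with det -6.
Per unit increase in water, x* moves by d = (0.3333, -0.3333).
The basis stays optimal until ale reaches 0; allowable increase = 15 hL.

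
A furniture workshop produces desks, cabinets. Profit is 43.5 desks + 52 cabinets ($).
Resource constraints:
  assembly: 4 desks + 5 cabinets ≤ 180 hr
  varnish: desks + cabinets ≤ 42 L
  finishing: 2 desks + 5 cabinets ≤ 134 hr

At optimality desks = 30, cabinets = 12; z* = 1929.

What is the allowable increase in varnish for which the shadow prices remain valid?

Binding constraints: assembly, varnish. The basis is B = [[4,5],[1,1]] with det -1.
Per unit increase in varnish, x* moves by d = (5, -4).
The basis stays optimal until cabinets reaches 0; allowable increase = 3 L.

3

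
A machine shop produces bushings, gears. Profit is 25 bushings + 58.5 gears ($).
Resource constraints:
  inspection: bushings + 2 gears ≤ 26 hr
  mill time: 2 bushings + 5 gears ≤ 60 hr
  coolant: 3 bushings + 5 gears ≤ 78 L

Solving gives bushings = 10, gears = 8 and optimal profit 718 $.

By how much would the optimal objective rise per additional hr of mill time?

Binding: inspection and mill time. Non-binding: coolant (8 unused).
Since coolant is not tight, its dual is 0.
From A_Bᵀ y = c: 1·y_inspection + 2·y_mill time = 25; 2·y_inspection + 5·y_mill time = 58.5.
This yields shadow prices y_inspection = 8, y_mill time = 8.5.
Shadow price of mill time = 8.5.

8.5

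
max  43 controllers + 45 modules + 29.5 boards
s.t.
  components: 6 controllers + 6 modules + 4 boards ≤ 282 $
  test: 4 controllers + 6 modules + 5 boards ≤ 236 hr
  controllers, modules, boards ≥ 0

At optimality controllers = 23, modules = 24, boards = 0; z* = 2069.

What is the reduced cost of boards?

At the optimum: components uses 282 of 282 (binding); test uses 236 of 236 (binding).
The binding rows give the dual system: 6·y_components + 4·y_test = 43 and 6·y_components + 6·y_test = 45.
This yields shadow prices y_components = 6.5, y_test = 1.
Reduced cost of boards: c₃ − yᵀa₃ = 29.5 − (6.5·4 + 1·5) = 29.5 − 31 = -1.5.

-1.5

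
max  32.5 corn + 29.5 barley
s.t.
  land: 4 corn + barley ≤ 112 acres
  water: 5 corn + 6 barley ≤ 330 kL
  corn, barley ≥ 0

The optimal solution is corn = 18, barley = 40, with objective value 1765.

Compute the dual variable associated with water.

4.5

Check each constraint at x*: land 112/112 (tight); water 330/330 (tight).
Dual feasibility on the basic columns requires 4·y_land + 5·y_water = 32.5, 1·y_land + 6·y_water = 29.5.
Solving: y_land = 2.5, y_water = 4.5.
Shadow price of water = 4.5.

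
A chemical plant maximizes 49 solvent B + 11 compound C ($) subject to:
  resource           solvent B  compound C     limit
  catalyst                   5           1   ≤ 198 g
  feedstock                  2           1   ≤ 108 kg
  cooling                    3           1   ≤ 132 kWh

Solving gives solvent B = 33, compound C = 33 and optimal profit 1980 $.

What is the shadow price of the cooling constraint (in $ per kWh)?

At the optimum: catalyst uses 198 of 198 (binding); feedstock uses 99 of 108 (slack = 9); cooling uses 132 of 132 (binding).
By complementary slackness, y = 0 for the non-binding constraint.
Dual feasibility on the basic columns requires 5·y_catalyst + 3·y_cooling = 49, 1·y_catalyst + 1·y_cooling = 11.
→ y_catalyst = 8 and y_cooling = 3.
Shadow price of cooling = 3.

3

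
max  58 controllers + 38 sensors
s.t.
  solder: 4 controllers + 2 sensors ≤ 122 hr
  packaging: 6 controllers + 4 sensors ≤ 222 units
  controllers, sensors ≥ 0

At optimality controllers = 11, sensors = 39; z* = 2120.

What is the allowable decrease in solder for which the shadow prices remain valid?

Binding constraints: solder, packaging. The basis is B = [[4,2],[6,4]] with det 4.
Per unit decrease in solder, x* moves by d = (-1, 1.5).
The basis stays optimal until controllers reaches 0; allowable decrease = 11 hr.

11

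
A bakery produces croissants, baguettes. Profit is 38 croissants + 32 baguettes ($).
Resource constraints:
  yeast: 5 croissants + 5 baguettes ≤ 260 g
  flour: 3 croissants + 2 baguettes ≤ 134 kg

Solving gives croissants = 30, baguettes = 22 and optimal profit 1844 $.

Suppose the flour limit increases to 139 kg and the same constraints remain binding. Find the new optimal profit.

Check each constraint at x*: yeast 260/260 (tight); flour 134/134 (tight).
The binding rows give the dual system: 5·y_yeast + 3·y_flour = 38 and 5·y_yeast + 2·y_flour = 32.
→ y_yeast = 4 and y_flour = 6.
Δz = y_flour·Δb = 6 × (5) = 30, so new z* = 1844 + 30 = 1874.

1874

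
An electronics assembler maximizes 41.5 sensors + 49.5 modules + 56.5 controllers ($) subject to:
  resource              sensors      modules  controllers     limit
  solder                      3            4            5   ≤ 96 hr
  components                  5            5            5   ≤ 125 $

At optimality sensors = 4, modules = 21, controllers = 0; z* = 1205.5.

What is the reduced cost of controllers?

-1

Both solder and components are binding at x*.
The binding rows give the dual system: 3·y_solder + 5·y_components = 41.5 and 4·y_solder + 5·y_components = 49.5.
This yields shadow prices y_solder = 8, y_components = 3.5.
Reduced cost of controllers: c₃ − yᵀa₃ = 56.5 − (8·5 + 3.5·5) = 56.5 − 57.5 = -1.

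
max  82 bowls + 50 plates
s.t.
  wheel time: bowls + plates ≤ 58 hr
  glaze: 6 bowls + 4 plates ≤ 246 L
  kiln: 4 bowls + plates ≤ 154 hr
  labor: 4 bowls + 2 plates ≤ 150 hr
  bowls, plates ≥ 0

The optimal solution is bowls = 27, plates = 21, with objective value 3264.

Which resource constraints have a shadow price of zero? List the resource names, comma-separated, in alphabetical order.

kiln, wheel time

wheel time: 48/58 (slack 10)
glaze: 246/246 (binding)
kiln: 129/154 (slack 25)
labor: 150/150 (binding)
By complementary slackness, a constraint with positive slack has shadow price 0 → kiln, wheel time.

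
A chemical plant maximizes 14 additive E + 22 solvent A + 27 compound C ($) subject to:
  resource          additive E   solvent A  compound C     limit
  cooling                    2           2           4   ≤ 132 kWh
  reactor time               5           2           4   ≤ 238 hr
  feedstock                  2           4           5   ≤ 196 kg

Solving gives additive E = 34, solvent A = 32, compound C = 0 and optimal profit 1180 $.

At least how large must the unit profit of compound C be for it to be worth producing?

Binding: cooling and feedstock. Non-binding: reactor time (4 unused).
By complementary slackness, y = 0 for the non-binding constraint.
From A_Bᵀ y = c: 2·y_cooling + 2·y_feedstock = 14; 2·y_cooling + 4·y_feedstock = 22.
→ y_cooling = 3 and y_feedstock = 4.
compound C enters the basis when its profit ≥ yᵀa₃ = 3·4 + 4·5 = 32.

32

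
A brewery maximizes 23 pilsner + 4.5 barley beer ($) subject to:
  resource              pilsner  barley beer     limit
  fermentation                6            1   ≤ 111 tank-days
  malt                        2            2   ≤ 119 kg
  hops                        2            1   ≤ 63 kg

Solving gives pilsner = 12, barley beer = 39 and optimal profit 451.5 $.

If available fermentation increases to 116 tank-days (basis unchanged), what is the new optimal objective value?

469

At the optimum: fermentation uses 111 of 111 (binding); malt uses 102 of 119 (slack = 17); hops uses 63 of 63 (binding).
Slack constraints have shadow price 0 (complementary slackness).
Dual feasibility on the basic columns requires 6·y_fermentation + 2·y_hops = 23, 1·y_fermentation + 1·y_hops = 4.5.
This yields shadow prices y_fermentation = 3.5, y_hops = 1.
Δz = y_fermentation·Δb = 3.5 × (5) = 17.5, so new z* = 451.5 + 17.5 = 469.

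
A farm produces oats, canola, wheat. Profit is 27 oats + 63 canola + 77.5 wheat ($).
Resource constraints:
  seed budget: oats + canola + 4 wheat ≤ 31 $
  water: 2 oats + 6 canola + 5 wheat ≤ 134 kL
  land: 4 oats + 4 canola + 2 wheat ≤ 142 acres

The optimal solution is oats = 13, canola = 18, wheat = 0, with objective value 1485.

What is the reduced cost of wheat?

At the optimum: seed budget uses 31 of 31 (binding); water uses 134 of 134 (binding); land uses 124 of 142 (slack = 18).
Slack constraints have shadow price 0 (complementary slackness).
Dual feasibility on the basic columns requires 1·y_seed budget + 2·y_water = 27, 1·y_seed budget + 6·y_water = 63.
This yields shadow prices y_seed budget = 9, y_water = 9.
Reduced cost of wheat: c₃ − yᵀa₃ = 77.5 − (9·4 + 9·5) = 77.5 − 81 = -3.5.

-3.5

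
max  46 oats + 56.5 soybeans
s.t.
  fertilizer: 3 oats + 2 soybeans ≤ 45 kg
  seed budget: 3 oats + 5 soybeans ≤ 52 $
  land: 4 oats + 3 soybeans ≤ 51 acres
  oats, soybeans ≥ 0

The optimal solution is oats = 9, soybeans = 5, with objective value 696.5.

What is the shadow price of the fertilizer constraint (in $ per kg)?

At the optimum: fertilizer uses 37 of 45 (slack = 8); seed budget uses 52 of 52 (binding); land uses 51 of 51 (binding).
Since fertilizer is not tight, its dual is 0.
The binding rows give the dual system: 3·y_seed budget + 4·y_land = 46 and 5·y_seed budget + 3·y_land = 56.5.
Solving: y_seed budget = 8, y_land = 5.5.
Shadow price of fertilizer = 0.

0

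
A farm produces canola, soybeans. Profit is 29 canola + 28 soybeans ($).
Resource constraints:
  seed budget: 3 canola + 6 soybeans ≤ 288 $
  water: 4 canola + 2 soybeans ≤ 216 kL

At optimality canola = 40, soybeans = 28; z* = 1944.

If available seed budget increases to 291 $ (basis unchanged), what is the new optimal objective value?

1953

At the optimum: seed budget uses 288 of 288 (binding); water uses 216 of 216 (binding).
The binding rows give the dual system: 3·y_seed budget + 4·y_water = 29 and 6·y_seed budget + 2·y_water = 28.
This yields shadow prices y_seed budget = 3, y_water = 5.
Δz = y_seed budget·Δb = 3 × (3) = 9, so new z* = 1944 + 9 = 1953.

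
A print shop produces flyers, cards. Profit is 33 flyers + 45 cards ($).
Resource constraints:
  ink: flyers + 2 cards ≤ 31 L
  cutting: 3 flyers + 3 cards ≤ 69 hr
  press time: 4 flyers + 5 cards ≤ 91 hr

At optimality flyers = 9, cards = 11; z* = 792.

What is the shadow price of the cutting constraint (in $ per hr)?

At the optimum: ink uses 31 of 31 (binding); cutting uses 60 of 69 (slack = 9); press time uses 91 of 91 (binding).
Slack constraints have shadow price 0 (complementary slackness).
The binding rows give the dual system: 1·y_ink + 4·y_press time = 33 and 2·y_ink + 5·y_press time = 45.
This yields shadow prices y_ink = 5, y_press time = 7.
Shadow price of cutting = 0.

0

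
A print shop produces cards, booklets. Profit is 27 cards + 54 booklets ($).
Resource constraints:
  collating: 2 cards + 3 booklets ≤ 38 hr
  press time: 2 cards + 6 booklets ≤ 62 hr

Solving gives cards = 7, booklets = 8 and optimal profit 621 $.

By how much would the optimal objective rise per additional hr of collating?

9

Both collating and press time are binding at x*.
Dual feasibility on the basic columns requires 2·y_collating + 2·y_press time = 27, 3·y_collating + 6·y_press time = 54.
→ y_collating = 9 and y_press time = 4.5.
Shadow price of collating = 9.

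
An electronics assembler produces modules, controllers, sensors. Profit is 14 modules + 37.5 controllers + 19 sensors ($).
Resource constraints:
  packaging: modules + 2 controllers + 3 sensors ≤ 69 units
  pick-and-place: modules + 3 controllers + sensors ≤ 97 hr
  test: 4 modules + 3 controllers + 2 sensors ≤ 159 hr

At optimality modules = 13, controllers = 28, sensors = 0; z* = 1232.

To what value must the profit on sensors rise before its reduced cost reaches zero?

23

At the optimum: packaging uses 69 of 69 (binding); pick-and-place uses 97 of 97 (binding); test uses 136 of 159 (slack = 23).
Since test is not tight, its dual is 0.
Dual feasibility on the basic columns requires 1·y_packaging + 1·y_pick-and-place = 14, 2·y_packaging + 3·y_pick-and-place = 37.5.
Solving: y_packaging = 4.5, y_pick-and-place = 9.5.
sensors enters the basis when its profit ≥ yᵀa₃ = 4.5·3 + 9.5·1 = 23.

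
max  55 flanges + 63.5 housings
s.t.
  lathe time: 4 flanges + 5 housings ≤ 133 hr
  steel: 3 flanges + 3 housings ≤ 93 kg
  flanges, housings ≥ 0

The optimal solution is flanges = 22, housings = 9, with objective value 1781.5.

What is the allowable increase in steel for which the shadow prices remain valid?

6.75

Binding constraints: lathe time, steel. The basis is B = [[4,5],[3,3]] with det -3.
Per unit increase in steel, x* moves by d = (1.6667, -1.3333).
The basis stays optimal until housings reaches 0; allowable increase = 6.75 kg.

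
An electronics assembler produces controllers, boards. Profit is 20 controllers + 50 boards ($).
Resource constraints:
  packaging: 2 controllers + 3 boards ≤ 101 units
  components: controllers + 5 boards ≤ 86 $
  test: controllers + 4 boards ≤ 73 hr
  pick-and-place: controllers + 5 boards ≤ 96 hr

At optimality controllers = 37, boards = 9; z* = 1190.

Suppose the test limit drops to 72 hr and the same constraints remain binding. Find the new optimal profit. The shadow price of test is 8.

Δb = -1, so new z* = 1190 + (8)·(-1) = 1190 − 8 = 1182.

1182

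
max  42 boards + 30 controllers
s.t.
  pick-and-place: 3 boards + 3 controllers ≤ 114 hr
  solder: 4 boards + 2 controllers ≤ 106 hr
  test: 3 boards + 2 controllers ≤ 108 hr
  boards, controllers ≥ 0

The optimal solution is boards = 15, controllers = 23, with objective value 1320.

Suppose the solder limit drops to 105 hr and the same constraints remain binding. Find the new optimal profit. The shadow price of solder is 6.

1314

Δb = -1, so new z* = 1320 + (6)·(-1) = 1320 − 6 = 1314.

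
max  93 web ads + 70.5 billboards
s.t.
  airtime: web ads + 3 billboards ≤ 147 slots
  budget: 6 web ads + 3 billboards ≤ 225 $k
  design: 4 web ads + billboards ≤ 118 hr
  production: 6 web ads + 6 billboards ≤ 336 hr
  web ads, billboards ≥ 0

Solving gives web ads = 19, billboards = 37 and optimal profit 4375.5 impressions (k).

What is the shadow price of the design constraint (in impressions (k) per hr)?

0

At the optimum: airtime uses 130 of 147 (slack = 17); budget uses 225 of 225 (binding); design uses 113 of 118 (slack = 5); production uses 336 of 336 (binding).
By complementary slackness, y = 0 for the non-binding constraints.
Dual feasibility on the basic columns requires 6·y_budget + 6·y_production = 93, 3·y_budget + 6·y_production = 70.5.
This yields shadow prices y_budget = 7.5, y_production = 8.
Shadow price of design = 0.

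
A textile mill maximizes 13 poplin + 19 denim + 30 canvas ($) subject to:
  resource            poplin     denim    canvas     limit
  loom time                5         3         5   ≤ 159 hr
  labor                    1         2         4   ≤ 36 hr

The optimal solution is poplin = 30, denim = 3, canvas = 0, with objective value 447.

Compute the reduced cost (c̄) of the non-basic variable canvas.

-7

Check each constraint at x*: loom time 159/159 (tight); labor 36/36 (tight).
Dual feasibility on the basic columns requires 5·y_loom time + 1·y_labor = 13, 3·y_loom time + 2·y_labor = 19.
→ y_loom time = 1 and y_labor = 8.
Reduced cost of canvas: c₃ − yᵀa₃ = 30 − (1·5 + 8·4) = 30 − 37 = -7.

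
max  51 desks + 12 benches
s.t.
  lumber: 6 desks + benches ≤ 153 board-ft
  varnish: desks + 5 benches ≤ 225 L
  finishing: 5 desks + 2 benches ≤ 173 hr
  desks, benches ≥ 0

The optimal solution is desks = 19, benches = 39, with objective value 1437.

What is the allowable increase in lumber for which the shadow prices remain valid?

Binding constraints: lumber, finishing. The basis is B = [[6,1],[5,2]] with det 7.
Per unit increase in lumber, x* moves by d = (0.2857, -0.7143).
The basis stays optimal until benches reaches 0; allowable increase = 54.6 board-ft.

54.6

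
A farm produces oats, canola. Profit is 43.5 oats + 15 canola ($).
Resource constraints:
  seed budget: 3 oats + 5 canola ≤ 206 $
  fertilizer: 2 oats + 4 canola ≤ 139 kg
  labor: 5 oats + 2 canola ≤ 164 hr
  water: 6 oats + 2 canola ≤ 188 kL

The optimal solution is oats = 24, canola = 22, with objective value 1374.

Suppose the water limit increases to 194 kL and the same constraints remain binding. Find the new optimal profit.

Check each constraint at x*: seed budget 182/206 (slack 24); fertilizer 136/139 (slack 3); labor 164/164 (tight); water 188/188 (tight).
Slack constraints have shadow price 0 (complementary slackness).
The binding rows give the dual system: 5·y_labor + 6·y_water = 43.5 and 2·y_labor + 2·y_water = 15.
This yields shadow prices y_labor = 1.5, y_water = 6.
Δz = y_water·Δb = 6 × (6) = 36, so new z* = 1374 + 36 = 1410.

1410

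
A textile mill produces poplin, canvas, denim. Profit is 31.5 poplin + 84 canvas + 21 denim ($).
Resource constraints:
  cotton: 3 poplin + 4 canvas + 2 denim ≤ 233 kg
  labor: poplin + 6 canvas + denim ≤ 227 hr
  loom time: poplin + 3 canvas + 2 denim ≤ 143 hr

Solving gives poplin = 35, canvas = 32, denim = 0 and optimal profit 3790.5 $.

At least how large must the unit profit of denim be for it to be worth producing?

24

Check each constraint at x*: cotton 233/233 (tight); labor 227/227 (tight); loom time 131/143 (slack 12).
Slack constraints have shadow price 0 (complementary slackness).
Dual feasibility on the basic columns requires 3·y_cotton + 1·y_labor = 31.5, 4·y_cotton + 6·y_labor = 84.
→ y_cotton = 7.5 and y_labor = 9.
denim enters the basis when its profit ≥ yᵀa₃ = 7.5·2 + 9·1 = 24.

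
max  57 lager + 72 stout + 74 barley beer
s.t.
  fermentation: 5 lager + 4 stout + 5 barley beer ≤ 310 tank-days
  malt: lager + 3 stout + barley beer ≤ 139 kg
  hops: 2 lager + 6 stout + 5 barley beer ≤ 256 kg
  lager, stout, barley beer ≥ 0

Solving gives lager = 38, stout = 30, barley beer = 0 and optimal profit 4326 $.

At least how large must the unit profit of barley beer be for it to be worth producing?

At the optimum: fermentation uses 310 of 310 (binding); malt uses 128 of 139 (slack = 11); hops uses 256 of 256 (binding).
By complementary slackness, y = 0 for the non-binding constraint.
Dual feasibility on the basic columns requires 5·y_fermentation + 2·y_hops = 57, 4·y_fermentation + 6·y_hops = 72.
Solving: y_fermentation = 9, y_hops = 6.
barley beer enters the basis when its profit ≥ yᵀa₃ = 9·5 + 6·5 = 75.

75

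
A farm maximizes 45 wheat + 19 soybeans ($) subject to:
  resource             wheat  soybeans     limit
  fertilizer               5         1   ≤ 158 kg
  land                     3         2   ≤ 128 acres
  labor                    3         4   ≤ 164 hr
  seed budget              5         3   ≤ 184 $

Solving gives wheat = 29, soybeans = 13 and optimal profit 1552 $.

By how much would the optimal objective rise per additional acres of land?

Check each constraint at x*: fertilizer 158/158 (tight); land 113/128 (slack 15); labor 139/164 (slack 25); seed budget 184/184 (tight).
Since land, labor are not tight, their duals are 0.
Dual feasibility on the basic columns requires 5·y_fertilizer + 5·y_seed budget = 45, 1·y_fertilizer + 3·y_seed budget = 19.
This yields shadow prices y_fertilizer = 4, y_seed budget = 5.
Shadow price of land = 0.

0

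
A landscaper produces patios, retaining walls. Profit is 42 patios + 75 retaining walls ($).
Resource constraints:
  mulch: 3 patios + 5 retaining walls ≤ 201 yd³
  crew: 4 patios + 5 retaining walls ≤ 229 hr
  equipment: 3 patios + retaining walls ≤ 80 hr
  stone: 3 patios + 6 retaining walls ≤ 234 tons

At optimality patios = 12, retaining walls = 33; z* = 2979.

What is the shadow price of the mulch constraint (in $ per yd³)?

9

At the optimum: mulch uses 201 of 201 (binding); crew uses 213 of 229 (slack = 16); equipment uses 69 of 80 (slack = 11); stone uses 234 of 234 (binding).
Slack constraints have shadow price 0 (complementary slackness).
From A_Bᵀ y = c: 3·y_mulch + 3·y_stone = 42; 5·y_mulch + 6·y_stone = 75.
→ y_mulch = 9 and y_stone = 5.
Shadow price of mulch = 9.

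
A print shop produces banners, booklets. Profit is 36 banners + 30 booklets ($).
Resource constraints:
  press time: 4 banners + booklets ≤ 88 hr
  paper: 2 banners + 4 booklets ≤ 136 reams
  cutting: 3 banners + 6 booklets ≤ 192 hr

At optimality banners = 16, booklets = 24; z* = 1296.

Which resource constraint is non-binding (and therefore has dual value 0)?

press time: 88/88 (binding)
paper: 128/136 (slack 8)
cutting: 192/192 (binding)
By complementary slackness, a constraint with positive slack has shadow price 0 → paper.

paper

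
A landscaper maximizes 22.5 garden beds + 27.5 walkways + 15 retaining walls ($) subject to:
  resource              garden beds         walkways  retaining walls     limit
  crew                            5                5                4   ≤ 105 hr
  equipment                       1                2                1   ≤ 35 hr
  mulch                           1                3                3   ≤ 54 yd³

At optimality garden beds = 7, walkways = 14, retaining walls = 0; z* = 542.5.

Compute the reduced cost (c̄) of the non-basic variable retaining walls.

-4

Check each constraint at x*: crew 105/105 (tight); equipment 35/35 (tight); mulch 49/54 (slack 5).
Slack constraints have shadow price 0 (complementary slackness).
From A_Bᵀ y = c: 5·y_crew + 1·y_equipment = 22.5; 5·y_crew + 2·y_equipment = 27.5.
Solving: y_crew = 3.5, y_equipment = 5.
Reduced cost of retaining walls: c₃ − yᵀa₃ = 15 − (3.5·4 + 5·1) = 15 − 19 = -4.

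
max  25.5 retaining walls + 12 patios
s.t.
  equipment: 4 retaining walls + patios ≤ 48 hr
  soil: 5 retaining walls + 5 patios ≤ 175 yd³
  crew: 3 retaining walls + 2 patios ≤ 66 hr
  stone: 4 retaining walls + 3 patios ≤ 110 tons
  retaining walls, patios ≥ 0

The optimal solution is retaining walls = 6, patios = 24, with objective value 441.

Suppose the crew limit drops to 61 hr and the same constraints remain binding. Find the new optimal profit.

418.5

Binding: equipment and crew. Non-binding: soil (25 unused), stone (14 unused).
Slack constraints have shadow price 0 (complementary slackness).
From A_Bᵀ y = c: 4·y_equipment + 3·y_crew = 25.5; 1·y_equipment + 2·y_crew = 12.
This yields shadow prices y_equipment = 3, y_crew = 4.5.
Δz = y_crew·Δb = 4.5 × (-5) = -22.5, so new z* = 441 − 22.5 = 418.5.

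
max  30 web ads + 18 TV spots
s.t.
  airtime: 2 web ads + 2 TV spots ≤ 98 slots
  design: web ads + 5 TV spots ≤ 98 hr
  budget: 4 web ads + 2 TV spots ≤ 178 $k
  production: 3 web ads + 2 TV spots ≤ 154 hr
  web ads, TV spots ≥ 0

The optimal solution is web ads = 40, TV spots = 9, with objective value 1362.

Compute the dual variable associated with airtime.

Check each constraint at x*: airtime 98/98 (tight); design 85/98 (slack 13); budget 178/178 (tight); production 138/154 (slack 16).
Slack constraints have shadow price 0 (complementary slackness).
The binding rows give the dual system: 2·y_airtime + 4·y_budget = 30 and 2·y_airtime + 2·y_budget = 18.
→ y_airtime = 3 and y_budget = 6.
Shadow price of airtime = 3.

3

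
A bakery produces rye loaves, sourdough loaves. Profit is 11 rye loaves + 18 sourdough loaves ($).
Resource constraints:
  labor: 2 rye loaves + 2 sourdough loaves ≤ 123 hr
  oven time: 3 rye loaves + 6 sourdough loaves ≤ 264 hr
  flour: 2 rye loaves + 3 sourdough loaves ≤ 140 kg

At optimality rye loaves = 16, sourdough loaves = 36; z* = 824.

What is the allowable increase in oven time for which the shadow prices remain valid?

16

Binding constraints: oven time, flour. The basis is B = [[3,6],[2,3]] with det -3.
Per unit increase in oven time, x* moves by d = (-1, 0.6667).
The basis stays optimal until rye loaves reaches 0; allowable increase = 16 hr.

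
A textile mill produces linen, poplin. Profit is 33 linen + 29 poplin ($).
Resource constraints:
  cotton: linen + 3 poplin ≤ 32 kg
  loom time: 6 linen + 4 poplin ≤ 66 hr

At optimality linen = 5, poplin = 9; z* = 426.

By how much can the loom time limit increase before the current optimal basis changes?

126

Binding constraints: cotton, loom time. The basis is B = [[1,3],[6,4]] with det -14.
Per unit increase in loom time, x* moves by d = (0.2143, -0.0714).
The basis stays optimal until poplin reaches 0; allowable increase = 126 hr.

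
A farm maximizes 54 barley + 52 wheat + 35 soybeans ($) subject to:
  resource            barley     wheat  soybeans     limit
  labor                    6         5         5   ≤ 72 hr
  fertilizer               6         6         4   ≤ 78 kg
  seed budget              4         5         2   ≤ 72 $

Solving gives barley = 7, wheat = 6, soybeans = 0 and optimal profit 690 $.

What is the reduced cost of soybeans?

-3

At the optimum: labor uses 72 of 72 (binding); fertilizer uses 78 of 78 (binding); seed budget uses 58 of 72 (slack = 14).
Slack constraints have shadow price 0 (complementary slackness).
From A_Bᵀ y = c: 6·y_labor + 6·y_fertilizer = 54; 5·y_labor + 6·y_fertilizer = 52.
→ y_labor = 2 and y_fertilizer = 7.
Reduced cost of soybeans: c₃ − yᵀa₃ = 35 − (2·5 + 7·4) = 35 − 38 = -3.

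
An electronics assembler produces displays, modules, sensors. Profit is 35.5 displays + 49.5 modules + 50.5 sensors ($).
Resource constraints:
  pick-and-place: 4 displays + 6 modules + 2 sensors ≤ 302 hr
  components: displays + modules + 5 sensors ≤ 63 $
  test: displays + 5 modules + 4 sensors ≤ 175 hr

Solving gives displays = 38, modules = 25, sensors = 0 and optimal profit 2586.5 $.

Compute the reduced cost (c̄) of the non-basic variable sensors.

Binding: pick-and-place and components. Non-binding: test (12 unused).
Since test is not tight, its dual is 0.
The binding rows give the dual system: 4·y_pick-and-place + 1·y_components = 35.5 and 6·y_pick-and-place + 1·y_components = 49.5.
Solving: y_pick-and-place = 7, y_components = 7.5.
Reduced cost of sensors: c₃ − yᵀa₃ = 50.5 − (7·2 + 7.5·5) = 50.5 − 51.5 = -1.

-1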